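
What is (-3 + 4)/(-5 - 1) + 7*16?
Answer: 671/6 ≈ 111.83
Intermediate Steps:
(-3 + 4)/(-5 - 1) + 7*16 = 1/(-6) + 112 = 1*(-1/6) + 112 = -1/6 + 112 = 671/6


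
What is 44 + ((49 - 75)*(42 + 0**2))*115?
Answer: -125536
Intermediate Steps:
44 + ((49 - 75)*(42 + 0**2))*115 = 44 - 26*(42 + 0)*115 = 44 - 26*42*115 = 44 - 1092*115 = 44 - 125580 = -125536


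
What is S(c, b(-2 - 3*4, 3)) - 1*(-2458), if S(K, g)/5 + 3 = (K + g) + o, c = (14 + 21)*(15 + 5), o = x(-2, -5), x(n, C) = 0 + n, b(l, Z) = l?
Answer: 5863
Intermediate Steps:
x(n, C) = n
o = -2
c = 700 (c = 35*20 = 700)
S(K, g) = -25 + 5*K + 5*g (S(K, g) = -15 + 5*((K + g) - 2) = -15 + 5*(-2 + K + g) = -15 + (-10 + 5*K + 5*g) = -25 + 5*K + 5*g)
S(c, b(-2 - 3*4, 3)) - 1*(-2458) = (-25 + 5*700 + 5*(-2 - 3*4)) - 1*(-2458) = (-25 + 3500 + 5*(-2 - 12)) + 2458 = (-25 + 3500 + 5*(-14)) + 2458 = (-25 + 3500 - 70) + 2458 = 3405 + 2458 = 5863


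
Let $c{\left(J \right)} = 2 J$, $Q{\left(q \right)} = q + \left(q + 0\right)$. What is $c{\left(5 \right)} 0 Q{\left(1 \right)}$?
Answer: $0$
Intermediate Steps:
$Q{\left(q \right)} = 2 q$ ($Q{\left(q \right)} = q + q = 2 q$)
$c{\left(5 \right)} 0 Q{\left(1 \right)} = 2 \cdot 5 \cdot 0 \cdot 2 \cdot 1 = 10 \cdot 0 \cdot 2 = 0 \cdot 2 = 0$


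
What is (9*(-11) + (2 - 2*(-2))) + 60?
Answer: -33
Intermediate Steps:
(9*(-11) + (2 - 2*(-2))) + 60 = (-99 + (2 + 4)) + 60 = (-99 + 6) + 60 = -93 + 60 = -33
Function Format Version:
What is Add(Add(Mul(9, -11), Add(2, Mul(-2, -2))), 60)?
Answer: -33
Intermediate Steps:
Add(Add(Mul(9, -11), Add(2, Mul(-2, -2))), 60) = Add(Add(-99, Add(2, 4)), 60) = Add(Add(-99, 6), 60) = Add(-93, 60) = -33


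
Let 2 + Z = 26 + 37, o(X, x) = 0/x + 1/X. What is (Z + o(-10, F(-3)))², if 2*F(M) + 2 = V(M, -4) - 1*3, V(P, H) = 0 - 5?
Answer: 370881/100 ≈ 3708.8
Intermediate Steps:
V(P, H) = -5
F(M) = -5 (F(M) = -1 + (-5 - 1*3)/2 = -1 + (-5 - 3)/2 = -1 + (½)*(-8) = -1 - 4 = -5)
o(X, x) = 1/X (o(X, x) = 0 + 1/X = 1/X)
Z = 61 (Z = -2 + (26 + 37) = -2 + 63 = 61)
(Z + o(-10, F(-3)))² = (61 + 1/(-10))² = (61 - ⅒)² = (609/10)² = 370881/100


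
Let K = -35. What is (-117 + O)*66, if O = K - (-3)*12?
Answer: -7656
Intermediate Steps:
O = 1 (O = -35 - (-3)*12 = -35 - 1*(-36) = -35 + 36 = 1)
(-117 + O)*66 = (-117 + 1)*66 = -116*66 = -7656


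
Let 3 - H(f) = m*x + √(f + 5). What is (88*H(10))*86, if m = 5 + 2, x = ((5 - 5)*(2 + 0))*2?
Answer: 22704 - 7568*√15 ≈ -6606.7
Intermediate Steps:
x = 0 (x = (0*2)*2 = 0*2 = 0)
m = 7
H(f) = 3 - √(5 + f) (H(f) = 3 - (7*0 + √(f + 5)) = 3 - (0 + √(5 + f)) = 3 - √(5 + f))
(88*H(10))*86 = (88*(3 - √(5 + 10)))*86 = (88*(3 - √15))*86 = (264 - 88*√15)*86 = 22704 - 7568*√15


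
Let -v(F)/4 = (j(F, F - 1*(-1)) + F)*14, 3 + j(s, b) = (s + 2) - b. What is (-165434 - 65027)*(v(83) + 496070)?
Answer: -113279417174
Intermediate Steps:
j(s, b) = -1 + s - b (j(s, b) = -3 + ((s + 2) - b) = -3 + ((2 + s) - b) = -3 + (2 + s - b) = -1 + s - b)
v(F) = 112 - 56*F (v(F) = -4*((-1 + F - (F - 1*(-1))) + F)*14 = -4*((-1 + F - (F + 1)) + F)*14 = -4*((-1 + F - (1 + F)) + F)*14 = -4*((-1 + F + (-1 - F)) + F)*14 = -4*(-2 + F)*14 = -4*(-28 + 14*F) = 112 - 56*F)
(-165434 - 65027)*(v(83) + 496070) = (-165434 - 65027)*((112 - 56*83) + 496070) = -230461*((112 - 4648) + 496070) = -230461*(-4536 + 496070) = -230461*491534 = -113279417174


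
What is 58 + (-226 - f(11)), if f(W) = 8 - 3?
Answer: -173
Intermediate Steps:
f(W) = 5
58 + (-226 - f(11)) = 58 + (-226 - 1*5) = 58 + (-226 - 5) = 58 - 231 = -173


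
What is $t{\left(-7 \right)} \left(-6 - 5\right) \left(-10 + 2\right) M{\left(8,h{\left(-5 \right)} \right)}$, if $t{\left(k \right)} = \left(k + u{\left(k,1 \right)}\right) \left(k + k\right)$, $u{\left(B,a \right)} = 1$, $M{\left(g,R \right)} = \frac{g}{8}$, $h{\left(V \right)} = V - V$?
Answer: $7392$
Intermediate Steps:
$h{\left(V \right)} = 0$
$M{\left(g,R \right)} = \frac{g}{8}$ ($M{\left(g,R \right)} = g \frac{1}{8} = \frac{g}{8}$)
$t{\left(k \right)} = 2 k \left(1 + k\right)$ ($t{\left(k \right)} = \left(k + 1\right) \left(k + k\right) = \left(1 + k\right) 2 k = 2 k \left(1 + k\right)$)
$t{\left(-7 \right)} \left(-6 - 5\right) \left(-10 + 2\right) M{\left(8,h{\left(-5 \right)} \right)} = 2 \left(-7\right) \left(1 - 7\right) \left(-6 - 5\right) \left(-10 + 2\right) \frac{1}{8} \cdot 8 = 2 \left(-7\right) \left(-6\right) \left(-11\right) \left(-8\right) 1 = 84 \cdot 88 \cdot 1 = 84 \cdot 88 = 7392$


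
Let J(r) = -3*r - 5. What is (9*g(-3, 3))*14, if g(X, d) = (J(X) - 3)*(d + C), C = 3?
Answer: 756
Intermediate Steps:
J(r) = -5 - 3*r
g(X, d) = (-8 - 3*X)*(3 + d) (g(X, d) = ((-5 - 3*X) - 3)*(d + 3) = (-8 - 3*X)*(3 + d))
(9*g(-3, 3))*14 = (9*(-24 - 9*(-3) - 8*3 - 3*(-3)*3))*14 = (9*(-24 + 27 - 24 + 27))*14 = (9*6)*14 = 54*14 = 756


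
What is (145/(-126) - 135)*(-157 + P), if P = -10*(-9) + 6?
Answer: 1046455/126 ≈ 8305.2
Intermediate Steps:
P = 96 (P = 90 + 6 = 96)
(145/(-126) - 135)*(-157 + P) = (145/(-126) - 135)*(-157 + 96) = (145*(-1/126) - 135)*(-61) = (-145/126 - 135)*(-61) = -17155/126*(-61) = 1046455/126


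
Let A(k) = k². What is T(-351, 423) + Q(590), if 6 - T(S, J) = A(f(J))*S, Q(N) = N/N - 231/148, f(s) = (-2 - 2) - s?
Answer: 9471627697/148 ≈ 6.3998e+7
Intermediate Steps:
f(s) = -4 - s
Q(N) = -83/148 (Q(N) = 1 - 231*1/148 = 1 - 231/148 = -83/148)
T(S, J) = 6 - S*(-4 - J)² (T(S, J) = 6 - (-4 - J)²*S = 6 - S*(-4 - J)²)
T(-351, 423) + Q(590) = (6 - 1*(-351)*(4 + 423)²) - 83/148 = (6 - 1*(-351)*427²) - 83/148 = (6 - 1*(-351)*182329) - 83/148 = (6 + 63997479) - 83/148 = 63997485 - 83/148 = 9471627697/148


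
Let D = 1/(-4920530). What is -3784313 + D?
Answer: -18620825645891/4920530 ≈ -3.7843e+6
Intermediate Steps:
D = -1/4920530 ≈ -2.0323e-7
-3784313 + D = -3784313 - 1/4920530 = -18620825645891/4920530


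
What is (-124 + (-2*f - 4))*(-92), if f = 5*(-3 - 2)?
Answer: 7176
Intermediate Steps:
f = -25 (f = 5*(-5) = -25)
(-124 + (-2*f - 4))*(-92) = (-124 + (-2*(-25) - 4))*(-92) = (-124 + (50 - 4))*(-92) = (-124 + 46)*(-92) = -78*(-92) = 7176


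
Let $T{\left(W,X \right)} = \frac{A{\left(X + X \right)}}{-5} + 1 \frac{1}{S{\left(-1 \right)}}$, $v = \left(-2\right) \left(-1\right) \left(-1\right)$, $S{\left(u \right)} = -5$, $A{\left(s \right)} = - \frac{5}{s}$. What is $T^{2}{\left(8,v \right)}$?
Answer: $\frac{81}{400} \approx 0.2025$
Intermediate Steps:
$v = -2$ ($v = 2 \left(-1\right) = -2$)
$T{\left(W,X \right)} = - \frac{1}{5} + \frac{1}{2 X}$ ($T{\left(W,X \right)} = \frac{\left(-5\right) \frac{1}{X + X}}{-5} + 1 \frac{1}{-5} = - \frac{5}{2 X} \left(- \frac{1}{5}\right) + 1 \left(- \frac{1}{5}\right) = - 5 \frac{1}{2 X} \left(- \frac{1}{5}\right) - \frac{1}{5} = - \frac{5}{2 X} \left(- \frac{1}{5}\right) - \frac{1}{5} = \frac{1}{2 X} - \frac{1}{5} = - \frac{1}{5} + \frac{1}{2 X}$)
$T^{2}{\left(8,v \right)} = \left(\frac{5 - -4}{10 \left(-2\right)}\right)^{2} = \left(\frac{1}{10} \left(- \frac{1}{2}\right) \left(5 + 4\right)\right)^{2} = \left(\frac{1}{10} \left(- \frac{1}{2}\right) 9\right)^{2} = \left(- \frac{9}{20}\right)^{2} = \frac{81}{400}$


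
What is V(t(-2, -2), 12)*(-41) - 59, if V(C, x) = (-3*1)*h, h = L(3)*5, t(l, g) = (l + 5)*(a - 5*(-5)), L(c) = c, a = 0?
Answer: 1786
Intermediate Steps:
t(l, g) = 125 + 25*l (t(l, g) = (l + 5)*(0 - 5*(-5)) = (5 + l)*(0 + 25) = (5 + l)*25 = 125 + 25*l)
h = 15 (h = 3*5 = 15)
V(C, x) = -45 (V(C, x) = -3*1*15 = -3*15 = -45)
V(t(-2, -2), 12)*(-41) - 59 = -45*(-41) - 59 = 1845 - 59 = 1786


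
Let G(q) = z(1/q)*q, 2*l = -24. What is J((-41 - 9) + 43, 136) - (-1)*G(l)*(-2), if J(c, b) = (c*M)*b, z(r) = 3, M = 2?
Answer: -1832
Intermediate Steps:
l = -12 (l = (½)*(-24) = -12)
J(c, b) = 2*b*c (J(c, b) = (c*2)*b = (2*c)*b = 2*b*c)
G(q) = 3*q
J((-41 - 9) + 43, 136) - (-1)*G(l)*(-2) = 2*136*((-41 - 9) + 43) - (-1)*(3*(-12))*(-2) = 2*136*(-50 + 43) - (-1)*(-36*(-2)) = 2*136*(-7) - (-1)*72 = -1904 - 1*(-72) = -1904 + 72 = -1832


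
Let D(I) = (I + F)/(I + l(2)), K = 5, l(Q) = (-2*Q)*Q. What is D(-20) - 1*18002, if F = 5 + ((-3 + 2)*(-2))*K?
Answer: -504051/28 ≈ -18002.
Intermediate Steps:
l(Q) = -2*Q²
F = 15 (F = 5 + ((-3 + 2)*(-2))*5 = 5 - 1*(-2)*5 = 5 + 2*5 = 5 + 10 = 15)
D(I) = (15 + I)/(-8 + I) (D(I) = (I + 15)/(I - 2*2²) = (15 + I)/(I - 2*4) = (15 + I)/(I - 8) = (15 + I)/(-8 + I))
D(-20) - 1*18002 = (15 - 20)/(-8 - 20) - 1*18002 = -5/(-28) - 18002 = -1/28*(-5) - 18002 = 5/28 - 18002 = -504051/28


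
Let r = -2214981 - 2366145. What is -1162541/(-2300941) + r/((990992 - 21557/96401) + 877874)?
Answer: -268903120062123799/138179583129718723 ≈ -1.9460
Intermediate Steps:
r = -4581126
-1162541/(-2300941) + r/((990992 - 21557/96401) + 877874) = -1162541/(-2300941) - 4581126/((990992 - 21557/96401) + 877874) = -1162541*(-1/2300941) - 4581126/((990992 - 21557*1/96401) + 877874) = 1162541/2300941 - 4581126/((990992 - 21557/96401) + 877874) = 1162541/2300941 - 4581126/(95532598235/96401 + 877874) = 1162541/2300941 - 4581126/180160529709/96401 = 1162541/2300941 - 4581126*96401/180160529709 = 1162541/2300941 - 147208375842/60053509903 = -268903120062123799/138179583129718723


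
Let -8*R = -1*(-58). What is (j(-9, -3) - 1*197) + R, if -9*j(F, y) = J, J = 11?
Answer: -7397/36 ≈ -205.47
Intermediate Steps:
j(F, y) = -11/9 (j(F, y) = -1/9*11 = -11/9)
R = -29/4 (R = -(-1)*(-58)/8 = -1/8*58 = -29/4 ≈ -7.2500)
(j(-9, -3) - 1*197) + R = (-11/9 - 1*197) - 29/4 = (-11/9 - 197) - 29/4 = -1784/9 - 29/4 = -7397/36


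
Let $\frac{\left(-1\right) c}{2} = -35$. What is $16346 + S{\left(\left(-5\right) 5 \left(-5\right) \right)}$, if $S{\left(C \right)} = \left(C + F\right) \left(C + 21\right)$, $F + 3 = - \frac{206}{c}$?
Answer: $\frac{1180492}{35} \approx 33728.0$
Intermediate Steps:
$c = 70$ ($c = \left(-2\right) \left(-35\right) = 70$)
$F = - \frac{208}{35}$ ($F = -3 - \frac{206}{70} = -3 - \frac{103}{35} = - \frac{208}{35} \approx -5.9429$)
$S{\left(C \right)} = \left(21 + C\right) \left(- \frac{208}{35} + C\right)$ ($S{\left(C \right)} = \left(C - \frac{208}{35}\right) \left(C + 21\right) = \left(- \frac{208}{35} + C\right) \left(21 + C\right) = \left(21 + C\right) \left(- \frac{208}{35} + C\right)$)
$16346 + S{\left(\left(-5\right) 5 \left(-5\right) \right)} = 16346 + \left(- \frac{624}{5} + \left(\left(-5\right) 5 \left(-5\right)\right)^{2} + \frac{527 \left(-5\right) 5 \left(-5\right)}{35}\right) = 16346 + \left(- \frac{624}{5} + \left(\left(-25\right) \left(-5\right)\right)^{2} + \frac{527 \left(\left(-25\right) \left(-5\right)\right)}{35}\right) = 16346 + \left(- \frac{624}{5} + 125^{2} + \frac{527}{35} \cdot 125\right) = 16346 + \left(- \frac{624}{5} + 15625 + \frac{13175}{7}\right) = 16346 + \frac{608382}{35} = \frac{1180492}{35}$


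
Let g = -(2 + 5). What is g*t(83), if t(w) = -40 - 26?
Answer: 462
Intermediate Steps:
g = -7 (g = -1*7 = -7)
t(w) = -66
g*t(83) = -7*(-66) = 462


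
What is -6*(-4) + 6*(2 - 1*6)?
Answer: 0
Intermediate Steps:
-6*(-4) + 6*(2 - 1*6) = 24 + 6*(2 - 6) = 24 + 6*(-4) = 24 - 24 = 0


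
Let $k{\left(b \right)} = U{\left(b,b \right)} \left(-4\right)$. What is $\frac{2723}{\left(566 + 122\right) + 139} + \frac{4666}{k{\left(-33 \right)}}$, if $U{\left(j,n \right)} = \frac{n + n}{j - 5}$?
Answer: $- \frac{36478711}{54582} \approx -668.33$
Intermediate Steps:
$U{\left(j,n \right)} = \frac{2 n}{-5 + j}$
$k{\left(b \right)} = - \frac{8 b}{-5 + b}$ ($k{\left(b \right)} = \frac{2 b}{-5 + b} \left(-4\right) = - \frac{8 b}{-5 + b}$)
$\frac{2723}{\left(566 + 122\right) + 139} + \frac{4666}{k{\left(-33 \right)}} = \frac{2723}{\left(566 + 122\right) + 139} + \frac{4666}{\left(-8\right) \left(-33\right) \frac{1}{-5 - 33}} = \frac{2723}{688 + 139} + \frac{4666}{\left(-8\right) \left(-33\right) \frac{1}{-38}} = \frac{2723}{827} + \frac{4666}{\left(-8\right) \left(-33\right) \left(- \frac{1}{38}\right)} = 2723 \cdot \frac{1}{827} + \frac{4666}{- \frac{132}{19}} = \frac{2723}{827} + 4666 \left(- \frac{19}{132}\right) = \frac{2723}{827} - \frac{44327}{66} = - \frac{36478711}{54582}$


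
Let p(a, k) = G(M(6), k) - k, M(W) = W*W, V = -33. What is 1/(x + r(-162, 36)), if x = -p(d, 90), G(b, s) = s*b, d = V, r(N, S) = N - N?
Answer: -1/3150 ≈ -0.00031746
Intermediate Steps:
r(N, S) = 0
M(W) = W²
d = -33
G(b, s) = b*s
p(a, k) = 35*k (p(a, k) = 6²*k - k = 36*k - k = 35*k)
x = -3150 (x = -35*90 = -1*3150 = -3150)
1/(x + r(-162, 36)) = 1/(-3150 + 0) = 1/(-3150) = -1/3150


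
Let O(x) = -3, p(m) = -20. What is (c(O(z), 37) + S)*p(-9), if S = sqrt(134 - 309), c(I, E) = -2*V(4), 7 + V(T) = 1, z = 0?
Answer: -240 - 100*I*sqrt(7) ≈ -240.0 - 264.58*I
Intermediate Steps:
V(T) = -6 (V(T) = -7 + 1 = -6)
c(I, E) = 12 (c(I, E) = -2*(-6) = 12)
S = 5*I*sqrt(7) (S = sqrt(-175) = 5*I*sqrt(7) ≈ 13.229*I)
(c(O(z), 37) + S)*p(-9) = (12 + 5*I*sqrt(7))*(-20) = -240 - 100*I*sqrt(7)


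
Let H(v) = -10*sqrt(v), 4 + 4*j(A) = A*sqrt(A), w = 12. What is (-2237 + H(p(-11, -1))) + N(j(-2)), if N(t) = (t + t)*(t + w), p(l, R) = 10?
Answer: -2260 - 10*sqrt(10) - 10*I*sqrt(2) ≈ -2291.6 - 14.142*I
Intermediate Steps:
j(A) = -1 + A**(3/2)/4 (j(A) = -1 + (A*sqrt(A))/4 = -1 + A**(3/2)/4)
N(t) = 2*t*(12 + t) (N(t) = (t + t)*(t + 12) = (2*t)*(12 + t) = 2*t*(12 + t))
(-2237 + H(p(-11, -1))) + N(j(-2)) = (-2237 - 10*sqrt(10)) + 2*(-1 + (-2)**(3/2)/4)*(12 + (-1 + (-2)**(3/2)/4)) = (-2237 - 10*sqrt(10)) + 2*(-1 + (-2*I*sqrt(2))/4)*(12 + (-1 + (-2*I*sqrt(2))/4)) = (-2237 - 10*sqrt(10)) + 2*(-1 - I*sqrt(2)/2)*(12 + (-1 - I*sqrt(2)/2)) = (-2237 - 10*sqrt(10)) + 2*(-1 - I*sqrt(2)/2)*(11 - I*sqrt(2)/2) = -2237 - 10*sqrt(10) + 2*(-1 - I*sqrt(2)/2)*(11 - I*sqrt(2)/2)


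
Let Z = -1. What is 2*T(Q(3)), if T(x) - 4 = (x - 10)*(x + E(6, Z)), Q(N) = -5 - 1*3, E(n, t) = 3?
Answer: 188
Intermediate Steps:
Q(N) = -8 (Q(N) = -5 - 3 = -8)
T(x) = 4 + (-10 + x)*(3 + x) (T(x) = 4 + (x - 10)*(x + 3) = 4 + (-10 + x)*(3 + x))
2*T(Q(3)) = 2*(-26 + (-8)² - 7*(-8)) = 2*(-26 + 64 + 56) = 2*94 = 188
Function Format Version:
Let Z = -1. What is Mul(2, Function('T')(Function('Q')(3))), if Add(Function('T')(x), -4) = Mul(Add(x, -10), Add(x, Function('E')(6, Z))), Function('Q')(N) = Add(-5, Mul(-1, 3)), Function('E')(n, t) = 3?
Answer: 188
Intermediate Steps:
Function('Q')(N) = -8 (Function('Q')(N) = Add(-5, -3) = -8)
Function('T')(x) = Add(4, Mul(Add(-10, x), Add(3, x))) (Function('T')(x) = Add(4, Mul(Add(x, -10), Add(x, 3))) = Add(4, Mul(Add(-10, x), Add(3, x))))
Mul(2, Function('T')(Function('Q')(3))) = Mul(2, Add(-26, Pow(-8, 2), Mul(-7, -8))) = Mul(2, Add(-26, 64, 56)) = Mul(2, 94) = 188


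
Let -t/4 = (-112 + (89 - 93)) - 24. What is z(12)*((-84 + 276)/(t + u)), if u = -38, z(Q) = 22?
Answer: 704/87 ≈ 8.0919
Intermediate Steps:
t = 560 (t = -4*((-112 + (89 - 93)) - 24) = -4*((-112 - 4) - 24) = -4*(-116 - 24) = -4*(-140) = 560)
z(12)*((-84 + 276)/(t + u)) = 22*((-84 + 276)/(560 - 38)) = 22*(192/522) = 22*(192*(1/522)) = 22*(32/87) = 704/87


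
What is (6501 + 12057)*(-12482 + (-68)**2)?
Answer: -145828764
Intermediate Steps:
(6501 + 12057)*(-12482 + (-68)**2) = 18558*(-12482 + 4624) = 18558*(-7858) = -145828764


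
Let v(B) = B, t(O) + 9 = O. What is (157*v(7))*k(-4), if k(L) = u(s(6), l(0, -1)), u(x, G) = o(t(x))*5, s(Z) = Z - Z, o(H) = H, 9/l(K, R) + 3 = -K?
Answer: -49455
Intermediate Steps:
t(O) = -9 + O
l(K, R) = 9/(-3 - K)
s(Z) = 0
u(x, G) = -45 + 5*x (u(x, G) = (-9 + x)*5 = -45 + 5*x)
k(L) = -45 (k(L) = -45 + 5*0 = -45 + 0 = -45)
(157*v(7))*k(-4) = (157*7)*(-45) = 1099*(-45) = -49455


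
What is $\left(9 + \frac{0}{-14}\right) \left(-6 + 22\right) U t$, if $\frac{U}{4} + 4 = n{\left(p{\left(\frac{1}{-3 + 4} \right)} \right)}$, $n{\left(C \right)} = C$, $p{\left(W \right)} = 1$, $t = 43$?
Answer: $-74304$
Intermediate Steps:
$U = -12$ ($U = -16 + 4 \cdot 1 = -16 + 4 = -12$)
$\left(9 + \frac{0}{-14}\right) \left(-6 + 22\right) U t = \left(9 + \frac{0}{-14}\right) \left(-6 + 22\right) \left(-12\right) 43 = \left(9 + 0 \left(- \frac{1}{14}\right)\right) 16 \left(-12\right) 43 = \left(9 + 0\right) 16 \left(-12\right) 43 = 9 \cdot 16 \left(-12\right) 43 = 144 \left(-12\right) 43 = \left(-1728\right) 43 = -74304$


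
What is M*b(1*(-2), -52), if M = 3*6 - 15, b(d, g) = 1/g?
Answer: -3/52 ≈ -0.057692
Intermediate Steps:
M = 3 (M = 18 - 15 = 3)
M*b(1*(-2), -52) = 3/(-52) = 3*(-1/52) = -3/52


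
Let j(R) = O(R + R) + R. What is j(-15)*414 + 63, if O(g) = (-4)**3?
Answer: -32643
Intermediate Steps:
O(g) = -64
j(R) = -64 + R
j(-15)*414 + 63 = (-64 - 15)*414 + 63 = -79*414 + 63 = -32706 + 63 = -32643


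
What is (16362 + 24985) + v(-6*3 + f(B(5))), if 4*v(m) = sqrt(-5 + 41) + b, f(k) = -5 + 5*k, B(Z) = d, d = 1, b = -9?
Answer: 165385/4 ≈ 41346.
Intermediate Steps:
B(Z) = 1
v(m) = -3/4 (v(m) = (sqrt(-5 + 41) - 9)/4 = (sqrt(36) - 9)/4 = (6 - 9)/4 = (1/4)*(-3) = -3/4)
(16362 + 24985) + v(-6*3 + f(B(5))) = (16362 + 24985) - 3/4 = 41347 - 3/4 = 165385/4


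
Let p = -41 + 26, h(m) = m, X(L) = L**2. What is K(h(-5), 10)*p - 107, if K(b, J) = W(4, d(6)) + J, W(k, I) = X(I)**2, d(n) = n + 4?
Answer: -150257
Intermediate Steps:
d(n) = 4 + n
W(k, I) = I**4 (W(k, I) = (I**2)**2 = I**4)
K(b, J) = 10000 + J (K(b, J) = (4 + 6)**4 + J = 10**4 + J = 10000 + J)
p = -15
K(h(-5), 10)*p - 107 = (10000 + 10)*(-15) - 107 = 10010*(-15) - 107 = -150150 - 107 = -150257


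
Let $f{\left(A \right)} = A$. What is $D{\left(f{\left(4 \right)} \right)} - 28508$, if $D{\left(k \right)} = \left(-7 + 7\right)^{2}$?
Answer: $-28508$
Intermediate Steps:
$D{\left(k \right)} = 0$ ($D{\left(k \right)} = 0^{2} = 0$)
$D{\left(f{\left(4 \right)} \right)} - 28508 = 0 - 28508 = -28508$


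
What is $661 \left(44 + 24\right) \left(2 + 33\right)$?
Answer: $1573180$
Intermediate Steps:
$661 \left(44 + 24\right) \left(2 + 33\right) = 661 \cdot 68 \cdot 35 = 661 \cdot 2380 = 1573180$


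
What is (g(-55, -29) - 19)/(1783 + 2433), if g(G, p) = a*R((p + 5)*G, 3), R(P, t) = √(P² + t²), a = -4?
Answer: -19/4216 - 3*√193601/1054 ≈ -1.2569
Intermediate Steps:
g(G, p) = -4*√(9 + G²*(5 + p)²) (g(G, p) = -4*√(((p + 5)*G)² + 3²) = -4*√(((5 + p)*G)² + 9) = -4*√((G*(5 + p))² + 9) = -4*√(G²*(5 + p)² + 9) = -4*√(9 + G²*(5 + p)²))
(g(-55, -29) - 19)/(1783 + 2433) = (-4*√(9 + (-55)²*(5 - 29)²) - 19)/(1783 + 2433) = (-4*√(9 + 3025*(-24)²) - 19)/4216 = (-4*√(9 + 3025*576) - 19)*(1/4216) = (-4*√(9 + 1742400) - 19)*(1/4216) = (-12*√193601 - 19)*(1/4216) = (-19 - 12*√193601)*(1/4216) = -19/4216 - 3*√193601/1054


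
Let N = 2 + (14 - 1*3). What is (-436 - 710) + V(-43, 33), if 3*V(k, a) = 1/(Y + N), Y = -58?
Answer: -154711/135 ≈ -1146.0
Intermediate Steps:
N = 13 (N = 2 + (14 - 3) = 2 + 11 = 13)
V(k, a) = -1/135 (V(k, a) = 1/(3*(-58 + 13)) = (⅓)/(-45) = (⅓)*(-1/45) = -1/135)
(-436 - 710) + V(-43, 33) = (-436 - 710) - 1/135 = -1146 - 1/135 = -154711/135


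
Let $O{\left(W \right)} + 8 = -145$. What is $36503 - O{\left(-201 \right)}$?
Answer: $36656$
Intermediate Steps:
$O{\left(W \right)} = -153$ ($O{\left(W \right)} = -8 - 145 = -153$)
$36503 - O{\left(-201 \right)} = 36503 - -153 = 36503 + 153 = 36656$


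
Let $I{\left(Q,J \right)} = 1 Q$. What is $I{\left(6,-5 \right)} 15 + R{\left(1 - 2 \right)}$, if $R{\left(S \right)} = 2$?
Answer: $92$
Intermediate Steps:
$I{\left(Q,J \right)} = Q$
$I{\left(6,-5 \right)} 15 + R{\left(1 - 2 \right)} = 6 \cdot 15 + 2 = 90 + 2 = 92$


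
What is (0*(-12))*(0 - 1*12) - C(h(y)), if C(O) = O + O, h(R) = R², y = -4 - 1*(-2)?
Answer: -8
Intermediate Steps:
y = -2 (y = -4 + 2 = -2)
C(O) = 2*O
(0*(-12))*(0 - 1*12) - C(h(y)) = (0*(-12))*(0 - 1*12) - 2*(-2)² = 0*(0 - 12) - 2*4 = 0*(-12) - 1*8 = 0 - 8 = -8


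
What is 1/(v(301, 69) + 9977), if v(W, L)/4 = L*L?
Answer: 1/29021 ≈ 3.4458e-5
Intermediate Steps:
v(W, L) = 4*L**2 (v(W, L) = 4*(L*L) = 4*L**2)
1/(v(301, 69) + 9977) = 1/(4*69**2 + 9977) = 1/(4*4761 + 9977) = 1/(19044 + 9977) = 1/29021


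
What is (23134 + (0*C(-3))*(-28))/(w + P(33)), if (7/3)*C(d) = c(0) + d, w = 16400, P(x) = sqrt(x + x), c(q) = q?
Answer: 189698800/134479967 - 11567*sqrt(66)/134479967 ≈ 1.4099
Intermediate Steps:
P(x) = sqrt(2)*sqrt(x) (P(x) = sqrt(2*x) = sqrt(2)*sqrt(x))
C(d) = 3*d/7 (C(d) = 3*(0 + d)/7 = 3*d/7)
(23134 + (0*C(-3))*(-28))/(w + P(33)) = (23134 + (0*((3/7)*(-3)))*(-28))/(16400 + sqrt(2)*sqrt(33)) = (23134 + (0*(-9/7))*(-28))/(16400 + sqrt(66)) = (23134 + 0*(-28))/(16400 + sqrt(66)) = (23134 + 0)/(16400 + sqrt(66)) = 23134/(16400 + sqrt(66))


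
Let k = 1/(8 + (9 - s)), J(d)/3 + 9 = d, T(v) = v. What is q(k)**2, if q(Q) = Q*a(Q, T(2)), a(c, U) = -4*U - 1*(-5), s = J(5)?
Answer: 9/841 ≈ 0.010702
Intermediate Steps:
J(d) = -27 + 3*d
s = -12 (s = -27 + 3*5 = -27 + 15 = -12)
a(c, U) = 5 - 4*U (a(c, U) = -4*U + 5 = 5 - 4*U)
k = 1/29 (k = 1/(8 + (9 - 1*(-12))) = 1/(8 + (9 + 12)) = 1/(8 + 21) = 1/29 ≈ 0.034483)
q(Q) = -3*Q (q(Q) = Q*(5 - 4*2) = Q*(5 - 8) = Q*(-3) = -3*Q)
q(k)**2 = (-3*1/29)**2 = (-3/29)**2 = 9/841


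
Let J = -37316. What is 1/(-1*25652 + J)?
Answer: -1/62968 ≈ -1.5881e-5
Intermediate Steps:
1/(-1*25652 + J) = 1/(-1*25652 - 37316) = 1/(-25652 - 37316) = 1/(-62968) = -1/62968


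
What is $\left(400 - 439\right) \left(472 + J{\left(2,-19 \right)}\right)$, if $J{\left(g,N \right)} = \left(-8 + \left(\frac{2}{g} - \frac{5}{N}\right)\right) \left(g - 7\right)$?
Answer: $- \frac{374712}{19} \approx -19722.0$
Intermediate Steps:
$J{\left(g,N \right)} = \left(-7 + g\right) \left(-8 - \frac{5}{N} + \frac{2}{g}\right)$ ($J{\left(g,N \right)} = \left(-8 + \left(- \frac{5}{N} + \frac{2}{g}\right)\right) \left(-7 + g\right) = \left(-8 - \frac{5}{N} + \frac{2}{g}\right) \left(-7 + g\right) = \left(-7 + g\right) \left(-8 - \frac{5}{N} + \frac{2}{g}\right)$)
$\left(400 - 439\right) \left(472 + J{\left(2,-19 \right)}\right) = \left(400 - 439\right) \left(472 - \left(-42 + 7 + \frac{25}{19}\right)\right) = - 39 \left(472 - \left(- \frac{630}{19} - \frac{10}{19}\right)\right) = - 39 \left(472 - - \frac{640}{19}\right) = - 39 \left(472 + \frac{640}{19}\right) = \left(-39\right) \frac{9608}{19} = - \frac{374712}{19}$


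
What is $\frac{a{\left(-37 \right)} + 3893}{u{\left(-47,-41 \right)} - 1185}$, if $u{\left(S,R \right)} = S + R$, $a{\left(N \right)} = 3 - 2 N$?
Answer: $- \frac{3970}{1273} \approx -3.1186$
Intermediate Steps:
$u{\left(S,R \right)} = R + S$
$\frac{a{\left(-37 \right)} + 3893}{u{\left(-47,-41 \right)} - 1185} = \frac{\left(3 - -74\right) + 3893}{\left(-41 - 47\right) - 1185} = \frac{\left(3 + 74\right) + 3893}{-88 - 1185} = \frac{77 + 3893}{-1273} = 3970 \left(- \frac{1}{1273}\right) = - \frac{3970}{1273}$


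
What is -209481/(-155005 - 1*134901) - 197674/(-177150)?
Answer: 47208218897/25678423950 ≈ 1.8384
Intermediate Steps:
-209481/(-155005 - 1*134901) - 197674/(-177150) = -209481/(-155005 - 134901) - 197674*(-1/177150) = -209481/(-289906) + 98837/88575 = -209481*(-1/289906) + 98837/88575 = 209481/289906 + 98837/88575 = 47208218897/25678423950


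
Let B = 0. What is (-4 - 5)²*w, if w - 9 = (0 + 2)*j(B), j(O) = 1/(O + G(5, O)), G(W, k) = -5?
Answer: 3483/5 ≈ 696.60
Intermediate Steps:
j(O) = 1/(-5 + O) (j(O) = 1/(O - 5) = 1/(-5 + O))
w = 43/5 (w = 9 + (0 + 2)/(-5 + 0) = 9 + 2/(-5) = 9 + 2*(-⅕) = 9 - ⅖ = 43/5 ≈ 8.6000)
(-4 - 5)²*w = (-4 - 5)²*(43/5) = (-9)²*(43/5) = 81*(43/5) = 3483/5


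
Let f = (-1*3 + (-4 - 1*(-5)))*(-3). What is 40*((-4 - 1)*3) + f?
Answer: -594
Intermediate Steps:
f = 6 (f = (-3 + (-4 + 5))*(-3) = (-3 + 1)*(-3) = -2*(-3) = 6)
40*((-4 - 1)*3) + f = 40*((-4 - 1)*3) + 6 = 40*(-5*3) + 6 = 40*(-15) + 6 = -600 + 6 = -594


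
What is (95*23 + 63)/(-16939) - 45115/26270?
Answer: -164651589/88997506 ≈ -1.8501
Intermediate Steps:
(95*23 + 63)/(-16939) - 45115/26270 = (2185 + 63)*(-1/16939) - 45115*1/26270 = 2248*(-1/16939) - 9023/5254 = -2248/16939 - 9023/5254 = -164651589/88997506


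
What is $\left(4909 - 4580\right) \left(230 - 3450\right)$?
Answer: $-1059380$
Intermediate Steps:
$\left(4909 - 4580\right) \left(230 - 3450\right) = 329 \left(-3220\right) = -1059380$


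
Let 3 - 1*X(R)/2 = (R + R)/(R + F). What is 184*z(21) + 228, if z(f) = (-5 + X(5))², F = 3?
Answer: 642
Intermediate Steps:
X(R) = 6 - 4*R/(3 + R) (X(R) = 6 - 2*(R + R)/(R + 3) = 6 - 2*2*R/(3 + R) = 6 - 4*R/(3 + R))
z(f) = 9/4 (z(f) = (-5 + 2*(9 + 5)/(3 + 5))² = (-5 + 2*14/8)² = (-5 + 2*(⅛)*14)² = (-5 + 7/2)² = (-3/2)² = 9/4)
184*z(21) + 228 = 184*(9/4) + 228 = 414 + 228 = 642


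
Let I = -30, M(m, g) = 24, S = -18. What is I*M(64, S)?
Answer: -720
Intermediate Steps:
I*M(64, S) = -30*24 = -720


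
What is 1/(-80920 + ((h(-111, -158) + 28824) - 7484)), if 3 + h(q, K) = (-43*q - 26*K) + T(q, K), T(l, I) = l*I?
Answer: -1/33164 ≈ -3.0153e-5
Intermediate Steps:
T(l, I) = I*l
h(q, K) = -3 - 43*q - 26*K + K*q (h(q, K) = -3 + ((-43*q - 26*K) + K*q) = -3 + (-43*q - 26*K + K*q) = -3 - 43*q - 26*K + K*q)
1/(-80920 + ((h(-111, -158) + 28824) - 7484)) = 1/(-80920 + (((-3 - 43*(-111) - 26*(-158) - 158*(-111)) + 28824) - 7484)) = 1/(-80920 + (((-3 + 4773 + 4108 + 17538) + 28824) - 7484)) = 1/(-80920 + ((26416 + 28824) - 7484)) = 1/(-80920 + (55240 - 7484)) = 1/(-80920 + 47756) = 1/(-33164) = -1/33164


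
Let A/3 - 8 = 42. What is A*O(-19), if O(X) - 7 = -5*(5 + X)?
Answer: 11550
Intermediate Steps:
A = 150 (A = 24 + 3*42 = 24 + 126 = 150)
O(X) = -18 - 5*X (O(X) = 7 - 5*(5 + X) = 7 + (-25 - 5*X) = -18 - 5*X)
A*O(-19) = 150*(-18 - 5*(-19)) = 150*(-18 + 95) = 150*77 = 11550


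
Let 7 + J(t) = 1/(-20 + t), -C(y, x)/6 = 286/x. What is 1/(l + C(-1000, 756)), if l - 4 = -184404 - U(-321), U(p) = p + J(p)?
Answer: -21483/3954467476 ≈ -5.4326e-6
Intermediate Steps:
C(y, x) = -1716/x
J(t) = -7 + 1/(-20 + t)
U(p) = p + (141 - 7*p)/(-20 + p)
l = -62768551/341 (l = 4 + (-184404 - (141 + (-321)² - 27*(-321))/(-20 - 321)) = 4 + (-184404 - (141 + 103041 + 8667)/(-341)) = 4 + (-184404 - (-1)*111849/341) = 4 + (-184404 - 1*(-111849/341)) = 4 + (-184404 + 111849/341) = 4 - 62769915/341 = -62768551/341 ≈ -1.8407e+5)
1/(l + C(-1000, 756)) = 1/(-62768551/341 - 1716/756) = 1/(-62768551/341 - 1716*1/756) = 1/(-62768551/341 - 143/63) = 1/(-3954467476/21483) = -21483/3954467476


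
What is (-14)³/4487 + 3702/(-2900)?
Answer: -1754891/929450 ≈ -1.8881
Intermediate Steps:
(-14)³/4487 + 3702/(-2900) = -2744*1/4487 + 3702*(-1/2900) = -392/641 - 1851/1450 = -1754891/929450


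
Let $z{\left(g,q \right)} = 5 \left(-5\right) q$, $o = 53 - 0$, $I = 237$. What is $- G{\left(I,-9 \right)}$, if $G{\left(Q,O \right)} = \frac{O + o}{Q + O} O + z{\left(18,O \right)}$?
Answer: $- \frac{4242}{19} \approx -223.26$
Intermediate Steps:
$o = 53$ ($o = 53 + 0 = 53$)
$z{\left(g,q \right)} = - 25 q$
$G{\left(Q,O \right)} = - 25 O + \frac{O \left(53 + O\right)}{O + Q}$ ($G{\left(Q,O \right)} = \frac{O + 53}{Q + O} O - 25 O = \frac{53 + O}{O + Q} O - 25 O = \frac{O \left(53 + O\right)}{O + Q} - 25 O = - 25 O + \frac{O \left(53 + O\right)}{O + Q}$)
$- G{\left(I,-9 \right)} = - \frac{\left(-9\right) \left(53 - 5925 - -216\right)}{-9 + 237} = - \frac{\left(-9\right) \left(53 - 5925 + 216\right)}{228} = - \frac{\left(-9\right) \left(-5656\right)}{228} = \left(-1\right) \frac{4242}{19} = - \frac{4242}{19}$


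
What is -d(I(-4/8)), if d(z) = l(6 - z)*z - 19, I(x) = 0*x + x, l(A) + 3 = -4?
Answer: 31/2 ≈ 15.500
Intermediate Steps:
l(A) = -7 (l(A) = -3 - 4 = -7)
I(x) = x (I(x) = 0 + x = x)
d(z) = -19 - 7*z (d(z) = -7*z - 19 = -19 - 7*z)
-d(I(-4/8)) = -(-19 - (-28)/8) = -(-19 - 7*(-1/2)) = -(-19 + 7/2) = -1*(-31/2) = 31/2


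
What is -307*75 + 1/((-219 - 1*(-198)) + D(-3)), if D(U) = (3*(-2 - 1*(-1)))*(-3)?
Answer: -276301/12 ≈ -23025.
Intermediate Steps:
D(U) = 9 (D(U) = (3*(-2 + 1))*(-3) = (3*(-1))*(-3) = -3*(-3) = 9)
-307*75 + 1/((-219 - 1*(-198)) + D(-3)) = -307*75 + 1/((-219 - 1*(-198)) + 9) = -23025 + 1/((-219 + 198) + 9) = -23025 + 1/(-21 + 9) = -23025 + 1/(-12) = -23025 - 1/12 = -276301/12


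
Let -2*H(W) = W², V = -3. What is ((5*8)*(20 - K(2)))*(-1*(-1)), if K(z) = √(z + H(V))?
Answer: 800 - 20*I*√10 ≈ 800.0 - 63.246*I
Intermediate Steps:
H(W) = -W²/2
K(z) = √(-9/2 + z) (K(z) = √(z - ½*(-3)²) = √(z - ½*9) = √(z - 9/2) = √(-9/2 + z))
((5*8)*(20 - K(2)))*(-1*(-1)) = ((5*8)*(20 - √(-18 + 4*2)/2))*(-1*(-1)) = (40*(20 - √(-18 + 8)/2))*1 = (40*(20 - √(-10)/2))*1 = (40*(20 - I*√10/2))*1 = (800 - 20*I*√10)*1 = 800 - 20*I*√10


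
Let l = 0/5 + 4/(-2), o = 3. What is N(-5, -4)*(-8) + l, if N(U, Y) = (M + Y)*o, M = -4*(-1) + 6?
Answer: -146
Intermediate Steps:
M = 10 (M = 4 + 6 = 10)
l = -2 (l = 0*(⅕) + 4*(-½) = 0 - 2 = -2)
N(U, Y) = 30 + 3*Y (N(U, Y) = (10 + Y)*3 = 30 + 3*Y)
N(-5, -4)*(-8) + l = (30 + 3*(-4))*(-8) - 2 = (30 - 12)*(-8) - 2 = 18*(-8) - 2 = -144 - 2 = -146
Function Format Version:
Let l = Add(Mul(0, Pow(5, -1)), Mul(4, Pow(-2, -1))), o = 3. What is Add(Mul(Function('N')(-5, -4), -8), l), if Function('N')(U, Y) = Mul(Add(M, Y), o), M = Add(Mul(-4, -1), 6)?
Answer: -146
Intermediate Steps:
M = 10 (M = Add(4, 6) = 10)
l = -2 (l = Add(Mul(0, Rational(1, 5)), Mul(4, Rational(-1, 2))) = Add(0, -2) = -2)
Function('N')(U, Y) = Add(30, Mul(3, Y)) (Function('N')(U, Y) = Mul(Add(10, Y), 3) = Add(30, Mul(3, Y)))
Add(Mul(Function('N')(-5, -4), -8), l) = Add(Mul(Add(30, Mul(3, -4)), -8), -2) = Add(Mul(Add(30, -12), -8), -2) = Add(Mul(18, -8), -2) = Add(-144, -2) = -146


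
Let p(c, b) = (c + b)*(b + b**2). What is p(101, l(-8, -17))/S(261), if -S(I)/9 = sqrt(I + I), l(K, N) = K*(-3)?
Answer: -12500*sqrt(58)/261 ≈ -364.74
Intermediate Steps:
l(K, N) = -3*K
S(I) = -9*sqrt(2)*sqrt(I) (S(I) = -9*sqrt(I + I) = -9*sqrt(2)*sqrt(I))
p(c, b) = (b + c)*(b + b**2)
p(101, l(-8, -17))/S(261) = ((-3*(-8))*(-3*(-8) + 101 + (-3*(-8))**2 - 3*(-8)*101))/((-9*sqrt(2)*sqrt(261))) = (24*(24 + 101 + 24**2 + 24*101))/((-9*sqrt(2)*3*sqrt(29))) = (24*(24 + 101 + 576 + 2424))/((-27*sqrt(58))) = (24*3125)*(-sqrt(58)/1566) = 75000*(-sqrt(58)/1566) = -12500*sqrt(58)/261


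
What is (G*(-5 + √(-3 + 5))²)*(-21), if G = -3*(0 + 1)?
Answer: 1701 - 630*√2 ≈ 810.05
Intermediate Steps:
G = -3 (G = -3*1 = -3)
(G*(-5 + √(-3 + 5))²)*(-21) = -3*(-5 + √(-3 + 5))²*(-21) = -3*(-5 + √2)²*(-21) = 63*(-5 + √2)²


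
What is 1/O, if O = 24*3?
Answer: 1/72 ≈ 0.013889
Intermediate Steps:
O = 72
1/O = 1/72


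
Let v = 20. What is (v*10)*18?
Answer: 3600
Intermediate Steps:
(v*10)*18 = (20*10)*18 = 200*18 = 3600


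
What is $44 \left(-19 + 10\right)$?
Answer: $-396$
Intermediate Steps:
$44 \left(-19 + 10\right) = 44 \left(-9\right) = -396$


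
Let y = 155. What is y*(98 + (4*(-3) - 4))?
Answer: 12710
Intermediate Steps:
y*(98 + (4*(-3) - 4)) = 155*(98 + (4*(-3) - 4)) = 155*(98 + (-12 - 4)) = 155*(98 - 16) = 155*82 = 12710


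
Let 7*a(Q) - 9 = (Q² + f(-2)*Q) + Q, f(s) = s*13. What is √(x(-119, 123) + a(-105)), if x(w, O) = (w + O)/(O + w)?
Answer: √95662/7 ≈ 44.185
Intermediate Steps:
f(s) = 13*s
x(w, O) = 1 (x(w, O) = (O + w)/(O + w) = 1)
a(Q) = 9/7 - 25*Q/7 + Q²/7 (a(Q) = 9/7 + ((Q² + (13*(-2))*Q) + Q)/7 = 9/7 + ((Q² - 26*Q) + Q)/7 = 9/7 + (Q² - 25*Q)/7 = 9/7 + (-25*Q/7 + Q²/7) = 9/7 - 25*Q/7 + Q²/7)
√(x(-119, 123) + a(-105)) = √(1 + (9/7 - 25/7*(-105) + (⅐)*(-105)²)) = √(1 + (9/7 + 375 + (⅐)*11025)) = √(1 + (9/7 + 375 + 1575)) = √(1 + 13659/7) = √(13666/7) = √95662/7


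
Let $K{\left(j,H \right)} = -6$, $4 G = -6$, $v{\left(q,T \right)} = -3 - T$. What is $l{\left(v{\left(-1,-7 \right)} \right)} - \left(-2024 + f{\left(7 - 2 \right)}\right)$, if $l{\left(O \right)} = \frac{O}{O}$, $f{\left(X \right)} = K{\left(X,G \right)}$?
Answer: $2031$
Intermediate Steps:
$G = - \frac{3}{2}$ ($G = \frac{1}{4} \left(-6\right) = - \frac{3}{2} \approx -1.5$)
$f{\left(X \right)} = -6$
$l{\left(O \right)} = 1$
$l{\left(v{\left(-1,-7 \right)} \right)} - \left(-2024 + f{\left(7 - 2 \right)}\right) = 1 - \left(-2024 - 6\right) = 1 - -2030 = 1 + 2030 = 2031$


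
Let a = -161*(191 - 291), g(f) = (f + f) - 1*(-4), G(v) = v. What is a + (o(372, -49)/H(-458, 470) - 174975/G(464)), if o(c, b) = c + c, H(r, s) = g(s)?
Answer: 430451651/27376 ≈ 15724.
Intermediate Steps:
g(f) = 4 + 2*f (g(f) = 2*f + 4 = 4 + 2*f)
H(r, s) = 4 + 2*s
o(c, b) = 2*c
a = 16100 (a = -161*(-100) = 16100)
a + (o(372, -49)/H(-458, 470) - 174975/G(464)) = 16100 + ((2*372)/(4 + 2*470) - 174975/464) = 16100 + (744/(4 + 940) - 174975*1/464) = 16100 + (744/944 - 174975/464) = 16100 + (744*(1/944) - 174975/464) = 16100 + (93/118 - 174975/464) = 16100 - 10301949/27376 = 430451651/27376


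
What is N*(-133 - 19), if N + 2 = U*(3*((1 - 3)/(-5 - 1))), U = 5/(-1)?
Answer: 1064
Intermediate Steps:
U = -5 (U = 5*(-1) = -5)
N = -7 (N = -2 - 15*(1 - 3)/(-5 - 1) = -2 - 15*(-2/(-6)) = -2 - 15*(-2*(-⅙)) = -2 - 15/3 = -2 - 5*1 = -2 - 5 = -7)
N*(-133 - 19) = -7*(-133 - 19) = -7*(-152) = 1064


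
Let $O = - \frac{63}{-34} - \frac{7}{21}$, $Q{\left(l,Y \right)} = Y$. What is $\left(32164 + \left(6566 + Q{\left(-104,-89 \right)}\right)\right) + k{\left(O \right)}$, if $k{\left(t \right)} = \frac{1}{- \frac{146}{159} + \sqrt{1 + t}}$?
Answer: $\frac{55682277071}{1440995} + \frac{8427 \sqrt{26214}}{1440995} \approx 38643.0$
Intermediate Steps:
$O = \frac{155}{102}$ ($O = \left(-63\right) \left(- \frac{1}{34}\right) - \frac{1}{3} = \frac{63}{34} - \frac{1}{3} = \frac{155}{102} \approx 1.5196$)
$k{\left(t \right)} = \frac{1}{- \frac{146}{159} + \sqrt{1 + t}}$ ($k{\left(t \right)} = \frac{1}{\left(-146\right) \frac{1}{159} + \sqrt{1 + t}} = \frac{1}{- \frac{146}{159} + \sqrt{1 + t}}$)
$\left(32164 + \left(6566 + Q{\left(-104,-89 \right)}\right)\right) + k{\left(O \right)} = \left(32164 + \left(6566 - 89\right)\right) + \frac{159}{-146 + 159 \sqrt{1 + \frac{155}{102}}} = \left(32164 + 6477\right) + \frac{159}{-146 + 159 \sqrt{\frac{257}{102}}} = 38641 + \frac{159}{-146 + 159 \frac{\sqrt{26214}}{102}} = 38641 + \frac{159}{-146 + \frac{53 \sqrt{26214}}{34}}$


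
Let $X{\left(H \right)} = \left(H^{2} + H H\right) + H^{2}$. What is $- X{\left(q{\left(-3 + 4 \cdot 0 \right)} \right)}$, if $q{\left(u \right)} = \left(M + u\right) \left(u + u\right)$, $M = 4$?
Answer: $-108$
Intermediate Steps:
$q{\left(u \right)} = 2 u \left(4 + u\right)$ ($q{\left(u \right)} = \left(4 + u\right) \left(u + u\right) = \left(4 + u\right) 2 u = 2 u \left(4 + u\right)$)
$X{\left(H \right)} = 3 H^{2}$ ($X{\left(H \right)} = \left(H^{2} + H^{2}\right) + H^{2} = 2 H^{2} + H^{2} = 3 H^{2}$)
$- X{\left(q{\left(-3 + 4 \cdot 0 \right)} \right)} = - 3 \left(2 \left(-3 + 4 \cdot 0\right) \left(4 + \left(-3 + 4 \cdot 0\right)\right)\right)^{2} = - 3 \left(2 \left(-3 + 0\right) \left(4 + \left(-3 + 0\right)\right)\right)^{2} = - 3 \left(2 \left(-3\right) \left(4 - 3\right)\right)^{2} = - 3 \left(2 \left(-3\right) 1\right)^{2} = - 3 \left(-6\right)^{2} = - 3 \cdot 36 = \left(-1\right) 108 = -108$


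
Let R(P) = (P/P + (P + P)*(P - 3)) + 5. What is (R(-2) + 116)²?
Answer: 20164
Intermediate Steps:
R(P) = 6 + 2*P*(-3 + P) (R(P) = (1 + (2*P)*(-3 + P)) + 5 = (1 + 2*P*(-3 + P)) + 5 = 6 + 2*P*(-3 + P))
(R(-2) + 116)² = ((6 - 6*(-2) + 2*(-2)²) + 116)² = ((6 + 12 + 2*4) + 116)² = ((6 + 12 + 8) + 116)² = (26 + 116)² = 142² = 20164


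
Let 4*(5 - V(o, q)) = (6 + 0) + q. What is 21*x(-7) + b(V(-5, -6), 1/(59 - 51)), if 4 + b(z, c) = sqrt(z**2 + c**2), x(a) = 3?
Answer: 59 + sqrt(1601)/8 ≈ 64.002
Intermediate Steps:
V(o, q) = 7/2 - q/4 (V(o, q) = 5 - ((6 + 0) + q)/4 = 5 - (6 + q)/4 = 5 + (-3/2 - q/4) = 7/2 - q/4)
b(z, c) = -4 + sqrt(c**2 + z**2) (b(z, c) = -4 + sqrt(z**2 + c**2) = -4 + sqrt(c**2 + z**2))
21*x(-7) + b(V(-5, -6), 1/(59 - 51)) = 21*3 + (-4 + sqrt((1/(59 - 51))**2 + (7/2 - 1/4*(-6))**2)) = 63 + (-4 + sqrt((1/8)**2 + (7/2 + 3/2)**2)) = 63 + (-4 + sqrt((1/8)**2 + 5**2)) = 63 + (-4 + sqrt(1/64 + 25)) = 63 + (-4 + sqrt(1601/64)) = 63 + (-4 + sqrt(1601)/8) = 59 + sqrt(1601)/8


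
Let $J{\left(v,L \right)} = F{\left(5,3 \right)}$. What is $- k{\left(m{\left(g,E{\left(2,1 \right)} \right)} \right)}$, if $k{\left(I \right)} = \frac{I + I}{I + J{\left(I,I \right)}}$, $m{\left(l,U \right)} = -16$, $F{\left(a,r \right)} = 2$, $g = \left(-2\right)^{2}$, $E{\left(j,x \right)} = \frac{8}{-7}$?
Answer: $- \frac{16}{7} \approx -2.2857$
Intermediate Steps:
$E{\left(j,x \right)} = - \frac{8}{7}$ ($E{\left(j,x \right)} = 8 \left(- \frac{1}{7}\right) = - \frac{8}{7}$)
$g = 4$
$J{\left(v,L \right)} = 2$
$k{\left(I \right)} = \frac{2 I}{2 + I}$ ($k{\left(I \right)} = \frac{I + I}{I + 2} = \frac{2 I}{2 + I}$)
$- k{\left(m{\left(g,E{\left(2,1 \right)} \right)} \right)} = - \frac{2 \left(-16\right)}{2 - 16} = - \frac{2 \left(-16\right)}{-14} = - \frac{2 \left(-16\right) \left(-1\right)}{14} = \left(-1\right) \frac{16}{7} = - \frac{16}{7}$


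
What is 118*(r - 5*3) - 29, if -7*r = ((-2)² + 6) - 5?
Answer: -13183/7 ≈ -1883.3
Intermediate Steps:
r = -5/7 (r = -(((-2)² + 6) - 5)/7 = -((4 + 6) - 5)/7 = -(10 - 5)/7 = -⅐*5 = -5/7 ≈ -0.71429)
118*(r - 5*3) - 29 = 118*(-5/7 - 5*3) - 29 = 118*(-5/7 - 15) - 29 = 118*(-110/7) - 29 = -12980/7 - 29 = -13183/7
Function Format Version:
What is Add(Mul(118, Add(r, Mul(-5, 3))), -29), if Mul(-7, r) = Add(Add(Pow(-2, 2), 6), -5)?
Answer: Rational(-13183, 7) ≈ -1883.3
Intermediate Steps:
r = Rational(-5, 7) (r = Mul(Rational(-1, 7), Add(Add(Pow(-2, 2), 6), -5)) = Mul(Rational(-1, 7), Add(Add(4, 6), -5)) = Mul(Rational(-1, 7), Add(10, -5)) = Mul(Rational(-1, 7), 5) = Rational(-5, 7) ≈ -0.71429)
Add(Mul(118, Add(r, Mul(-5, 3))), -29) = Add(Mul(118, Add(Rational(-5, 7), Mul(-5, 3))), -29) = Add(Mul(118, Add(Rational(-5, 7), -15)), -29) = Add(Mul(118, Rational(-110, 7)), -29) = Add(Rational(-12980, 7), -29) = Rational(-13183, 7)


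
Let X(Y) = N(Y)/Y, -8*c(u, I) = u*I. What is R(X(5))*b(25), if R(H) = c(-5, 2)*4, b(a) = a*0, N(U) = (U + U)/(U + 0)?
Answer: 0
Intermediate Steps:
c(u, I) = -I*u/8 (c(u, I) = -u*I/8 = -I*u/8)
N(U) = 2 (N(U) = (2*U)/U = 2)
b(a) = 0
X(Y) = 2/Y
R(H) = 5 (R(H) = -1/8*2*(-5)*4 = (5/4)*4 = 5)
R(X(5))*b(25) = 5*0 = 0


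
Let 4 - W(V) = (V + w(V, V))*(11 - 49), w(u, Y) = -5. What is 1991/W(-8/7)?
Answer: -1267/146 ≈ -8.6781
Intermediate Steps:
W(V) = -186 + 38*V (W(V) = 4 - (V - 5)*(11 - 49) = 4 - (-5 + V)*(-38) = 4 - (190 - 38*V) = 4 + (-190 + 38*V) = -186 + 38*V)
1991/W(-8/7) = 1991/(-186 + 38*(-8/7)) = 1991/(-186 - 304/7) = 1991/(-1606/7) = 1991*(-7/1606) = -1267/146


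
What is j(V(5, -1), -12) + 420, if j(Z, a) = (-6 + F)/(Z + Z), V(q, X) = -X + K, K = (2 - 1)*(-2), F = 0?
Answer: 423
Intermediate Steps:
K = -2 (K = 1*(-2) = -2)
V(q, X) = -2 - X (V(q, X) = -X - 2 = -2 - X)
j(Z, a) = -3/Z (j(Z, a) = (-6 + 0)/(Z + Z) = -6*1/(2*Z) = -3/Z)
j(V(5, -1), -12) + 420 = -3/(-2 - 1*(-1)) + 420 = -3/(-2 + 1) + 420 = -3/(-1) + 420 = -3*(-1) + 420 = 3 + 420 = 423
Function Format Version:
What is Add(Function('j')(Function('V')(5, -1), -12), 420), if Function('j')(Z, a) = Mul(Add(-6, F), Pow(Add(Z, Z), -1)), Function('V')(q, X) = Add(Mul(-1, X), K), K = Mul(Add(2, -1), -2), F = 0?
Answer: 423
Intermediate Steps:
K = -2 (K = Mul(1, -2) = -2)
Function('V')(q, X) = Add(-2, Mul(-1, X)) (Function('V')(q, X) = Add(Mul(-1, X), -2) = Add(-2, Mul(-1, X)))
Function('j')(Z, a) = Mul(-3, Pow(Z, -1)) (Function('j')(Z, a) = Mul(Add(-6, 0), Pow(Add(Z, Z), -1)) = Mul(-6, Pow(Mul(2, Z), -1)) = Mul(-6, Mul(Rational(1, 2), Pow(Z, -1))) = Mul(-3, Pow(Z, -1)))
Add(Function('j')(Function('V')(5, -1), -12), 420) = Add(Mul(-3, Pow(Add(-2, Mul(-1, -1)), -1)), 420) = Add(Mul(-3, Pow(Add(-2, 1), -1)), 420) = Add(Mul(-3, Pow(-1, -1)), 420) = Add(Mul(-3, -1), 420) = Add(3, 420) = 423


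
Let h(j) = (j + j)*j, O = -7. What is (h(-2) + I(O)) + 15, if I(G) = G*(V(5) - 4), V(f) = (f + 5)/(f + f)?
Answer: 44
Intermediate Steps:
V(f) = (5 + f)/(2*f) (V(f) = (5 + f)/((2*f)) = (5 + f)*(1/(2*f)) = (5 + f)/(2*f))
h(j) = 2*j² (h(j) = (2*j)*j = 2*j²)
I(G) = -3*G (I(G) = G*((½)*(5 + 5)/5 - 4) = G*((½)*(⅕)*10 - 4) = G*(1 - 4) = G*(-3) = -3*G)
(h(-2) + I(O)) + 15 = (2*(-2)² - 3*(-7)) + 15 = (2*4 + 21) + 15 = (8 + 21) + 15 = 29 + 15 = 44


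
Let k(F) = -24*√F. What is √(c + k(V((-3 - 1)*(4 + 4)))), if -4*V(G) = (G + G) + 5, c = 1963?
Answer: √(1963 - 12*√59) ≈ 43.253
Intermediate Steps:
V(G) = -5/4 - G/2 (V(G) = -((G + G) + 5)/4 = -(2*G + 5)/4 = -(5 + 2*G)/4 = -5/4 - G/2)
√(c + k(V((-3 - 1)*(4 + 4)))) = √(1963 - 24*√(-5/4 - (-3 - 1)*(4 + 4)/2)) = √(1963 - 24*√(-5/4 - (-2)*8)) = √(1963 - 24*√(-5/4 - ½*(-32))) = √(1963 - 24*√(-5/4 + 16)) = √(1963 - 12*√59)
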